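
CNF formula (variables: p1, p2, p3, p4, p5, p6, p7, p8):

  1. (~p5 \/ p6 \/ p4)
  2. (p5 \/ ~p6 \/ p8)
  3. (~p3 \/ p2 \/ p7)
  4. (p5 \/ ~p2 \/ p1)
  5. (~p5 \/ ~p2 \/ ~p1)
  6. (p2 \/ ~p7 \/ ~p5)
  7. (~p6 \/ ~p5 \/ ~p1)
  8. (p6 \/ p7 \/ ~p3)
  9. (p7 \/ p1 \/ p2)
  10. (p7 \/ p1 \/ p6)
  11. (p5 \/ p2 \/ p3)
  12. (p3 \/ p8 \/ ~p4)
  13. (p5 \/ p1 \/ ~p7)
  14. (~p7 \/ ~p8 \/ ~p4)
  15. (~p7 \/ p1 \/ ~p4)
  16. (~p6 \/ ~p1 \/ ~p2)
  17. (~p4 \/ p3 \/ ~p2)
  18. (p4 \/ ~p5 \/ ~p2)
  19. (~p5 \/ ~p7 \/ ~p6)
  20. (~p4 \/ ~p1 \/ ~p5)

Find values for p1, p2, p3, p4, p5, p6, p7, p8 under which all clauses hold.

p1=T, p2=T, p3=T, p4=F, p5=F, p6=F, p7=T, p8=T

Check each clause:
  1. (~p5 \/ p4 \/ p6) — ~p5 is true.
  2. (~p6 \/ p5 \/ p8) — p8 is true.
  3. (p2 \/ p7 \/ ~p3) — p2 is true.
  4. (p5 \/ p1 \/ ~p2) — p1 is true.
  5. (~p5 \/ ~p1 \/ ~p2) — ~p5 is true.
  6. (~p7 \/ ~p5 \/ p2) — p2 is true.
  7. (~p1 \/ ~p6 \/ ~p5) — ~p6 is true.
  8. (p6 \/ ~p3 \/ p7) — p7 is true.
  9. (p1 \/ p7 \/ p2) — p1 is true.
  10. (p1 \/ p6 \/ p7) — p1 is true.
  11. (p3 \/ p5 \/ p2) — p2 is true.
  12. (p8 \/ ~p4 \/ p3) — p8 is true.
  13. (~p7 \/ p1 \/ p5) — p1 is true.
  14. (~p8 \/ ~p7 \/ ~p4) — ~p4 is true.
  15. (p1 \/ ~p7 \/ ~p4) — p1 is true.
  16. (~p6 \/ ~p2 \/ ~p1) — ~p6 is true.
  17. (~p4 \/ p3 \/ ~p2) — p3 is true.
  18. (~p2 \/ p4 \/ ~p5) — ~p5 is true.
  19. (~p6 \/ ~p7 \/ ~p5) — ~p6 is true.
  20. (~p5 \/ ~p4 \/ ~p1) — ~p5 is true.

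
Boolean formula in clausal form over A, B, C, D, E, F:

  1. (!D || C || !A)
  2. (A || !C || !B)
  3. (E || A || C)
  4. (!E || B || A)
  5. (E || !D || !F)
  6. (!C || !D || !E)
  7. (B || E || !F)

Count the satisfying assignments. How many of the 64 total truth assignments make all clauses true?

Case analysis on E and A:
  E=T, A=T: forces D=F; B, C, F free → 2^3 = 8.
  E=T, A=F: remaining (B,C,D,F) ∈ {(T,F,F,F); (T,F,F,T); (T,F,T,F); (T,F,T,T)} — 4.
  E=F, A=T: 8 of the 16 assignments to (B,C,D,F) work.
  E=F, A=F: remaining (B,C,D,F) ∈ {(F,T,F,F); (F,T,T,F)} — 2.
Total: 8 + 4 + 8 + 2 = 22.

22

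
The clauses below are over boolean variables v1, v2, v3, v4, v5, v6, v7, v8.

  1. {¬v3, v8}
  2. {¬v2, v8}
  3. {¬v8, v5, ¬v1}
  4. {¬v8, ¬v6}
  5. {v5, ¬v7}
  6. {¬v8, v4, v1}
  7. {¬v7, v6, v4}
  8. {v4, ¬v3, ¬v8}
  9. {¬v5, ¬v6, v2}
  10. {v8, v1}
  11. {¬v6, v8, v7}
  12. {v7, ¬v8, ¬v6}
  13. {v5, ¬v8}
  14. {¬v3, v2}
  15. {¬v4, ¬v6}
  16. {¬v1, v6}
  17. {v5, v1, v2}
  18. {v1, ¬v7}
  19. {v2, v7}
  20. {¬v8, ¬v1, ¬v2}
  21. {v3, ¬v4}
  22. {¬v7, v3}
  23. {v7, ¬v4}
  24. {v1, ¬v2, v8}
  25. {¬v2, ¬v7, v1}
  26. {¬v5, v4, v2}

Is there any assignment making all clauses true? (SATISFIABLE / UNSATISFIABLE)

v8 = True:
  propagation gives v6=False, v5=True, v1=False, v4=True; an empty clause results — contradiction.
v8 = False:
  propagation gives v3=False, v2=False, v1=True, v6=True; an empty clause results — contradiction.
Every branch closes, so no satisfying assignment exists.

UNSATISFIABLE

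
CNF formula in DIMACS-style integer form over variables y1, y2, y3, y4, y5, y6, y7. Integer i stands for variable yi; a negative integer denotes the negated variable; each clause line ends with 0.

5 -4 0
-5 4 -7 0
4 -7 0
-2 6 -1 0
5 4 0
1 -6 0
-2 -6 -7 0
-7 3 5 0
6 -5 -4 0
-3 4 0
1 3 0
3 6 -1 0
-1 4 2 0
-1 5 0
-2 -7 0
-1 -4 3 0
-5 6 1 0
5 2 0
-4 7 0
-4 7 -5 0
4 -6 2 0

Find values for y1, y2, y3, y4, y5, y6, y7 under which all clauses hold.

Set y1 = True and propagate.
  then y5 is forced to True.
Try y2 = True.
  then y6 is forced to True.
  then y7 is forced to False.
  then y4 is forced to False.
  then y3 is forced to False.

y1 = T, y2 = T, y3 = F, y4 = F, y5 = T, y6 = T, y7 = F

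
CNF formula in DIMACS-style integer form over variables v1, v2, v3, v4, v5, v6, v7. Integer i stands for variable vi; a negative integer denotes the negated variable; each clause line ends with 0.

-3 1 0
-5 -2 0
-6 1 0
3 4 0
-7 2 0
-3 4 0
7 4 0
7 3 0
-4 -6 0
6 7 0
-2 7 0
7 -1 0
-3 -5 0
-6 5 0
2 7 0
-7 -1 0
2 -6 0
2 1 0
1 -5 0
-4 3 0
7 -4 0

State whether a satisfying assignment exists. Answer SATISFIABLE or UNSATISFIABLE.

UNSATISFIABLE

v7 = True:
  propagation gives v2=True, v5=False, v6=False, v1=False; an empty clause results — contradiction.
v7 = False:
  propagation gives v4=True; an empty clause results — contradiction.
Every branch closes, so no satisfying assignment exists.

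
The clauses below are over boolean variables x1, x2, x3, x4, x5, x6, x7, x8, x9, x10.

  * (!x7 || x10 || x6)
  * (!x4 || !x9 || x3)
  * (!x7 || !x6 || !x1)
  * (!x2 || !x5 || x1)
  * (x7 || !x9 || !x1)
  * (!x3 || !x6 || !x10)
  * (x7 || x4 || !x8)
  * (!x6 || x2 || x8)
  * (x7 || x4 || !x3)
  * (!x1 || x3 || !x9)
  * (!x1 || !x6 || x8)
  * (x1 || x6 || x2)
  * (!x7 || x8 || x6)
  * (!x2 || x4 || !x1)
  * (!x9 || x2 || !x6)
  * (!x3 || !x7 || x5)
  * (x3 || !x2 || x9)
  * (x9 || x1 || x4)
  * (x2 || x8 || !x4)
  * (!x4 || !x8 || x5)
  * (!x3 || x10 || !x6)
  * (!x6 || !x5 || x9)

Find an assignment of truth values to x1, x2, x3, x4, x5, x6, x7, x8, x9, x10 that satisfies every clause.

x1=T, x2=T, x3=T, x4=T, x5=T, x6=F, x7=T, x8=T, x9=T, x10=T

Try x1 = True.
Set x2 = True and propagate.
  then x4 is forced to True.
Branch on x3: take x3 = True.
For the remaining variables, x5 = True, x6 = False, x7 = True, x8 = True, x9 = True, x10 = True works.
Every clause has at least one true literal under this assignment.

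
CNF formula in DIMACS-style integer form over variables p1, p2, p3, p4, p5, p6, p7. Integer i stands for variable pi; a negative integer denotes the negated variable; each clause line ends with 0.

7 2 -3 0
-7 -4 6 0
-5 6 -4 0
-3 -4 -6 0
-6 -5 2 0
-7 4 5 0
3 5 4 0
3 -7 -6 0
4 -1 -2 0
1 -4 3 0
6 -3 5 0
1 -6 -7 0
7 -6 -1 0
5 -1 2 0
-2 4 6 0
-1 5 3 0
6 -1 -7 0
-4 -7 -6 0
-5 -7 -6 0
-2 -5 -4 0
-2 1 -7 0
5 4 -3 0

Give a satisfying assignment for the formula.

p1=F, p2=F, p3=F, p4=F, p5=T, p6=F, p7=T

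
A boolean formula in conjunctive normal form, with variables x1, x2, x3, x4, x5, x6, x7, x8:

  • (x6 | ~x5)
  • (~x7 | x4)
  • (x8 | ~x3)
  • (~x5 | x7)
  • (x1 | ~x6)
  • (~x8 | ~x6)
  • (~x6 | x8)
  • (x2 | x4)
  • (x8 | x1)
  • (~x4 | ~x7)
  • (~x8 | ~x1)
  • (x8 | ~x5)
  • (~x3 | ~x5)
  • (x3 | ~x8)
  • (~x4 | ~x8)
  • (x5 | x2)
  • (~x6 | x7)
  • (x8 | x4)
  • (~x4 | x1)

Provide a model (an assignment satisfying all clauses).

Pure literal: x2 appears only positively; assign x2 = True.
Branch on x1: take x1 = False.
  then x6 is forced to False.
  then x5 is forced to False.
  then x8 is forced to True.
  then x3 is forced to True.
  then x4 is forced to False.
  then x7 is forced to False.

x1 = False, x2 = True, x3 = True, x4 = False, x5 = False, x6 = False, x7 = False, x8 = True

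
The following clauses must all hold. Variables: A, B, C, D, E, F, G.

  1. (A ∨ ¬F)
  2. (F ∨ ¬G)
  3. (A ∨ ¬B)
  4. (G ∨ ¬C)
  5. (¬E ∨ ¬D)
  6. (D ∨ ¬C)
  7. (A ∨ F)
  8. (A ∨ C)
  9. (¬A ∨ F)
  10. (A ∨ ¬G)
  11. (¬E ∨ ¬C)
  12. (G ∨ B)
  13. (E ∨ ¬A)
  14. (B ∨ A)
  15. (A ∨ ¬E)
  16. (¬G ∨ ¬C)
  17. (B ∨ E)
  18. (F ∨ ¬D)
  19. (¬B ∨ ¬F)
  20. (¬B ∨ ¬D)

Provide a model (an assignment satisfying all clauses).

A = True  B = False  C = False  D = False  E = True  F = True  G = True

Branch on A: take A = True.
  then F is forced to True.
  then E is forced to True.
  then D is forced to False.
  then C is forced to False.
  then B is forced to False.
  then G is forced to True.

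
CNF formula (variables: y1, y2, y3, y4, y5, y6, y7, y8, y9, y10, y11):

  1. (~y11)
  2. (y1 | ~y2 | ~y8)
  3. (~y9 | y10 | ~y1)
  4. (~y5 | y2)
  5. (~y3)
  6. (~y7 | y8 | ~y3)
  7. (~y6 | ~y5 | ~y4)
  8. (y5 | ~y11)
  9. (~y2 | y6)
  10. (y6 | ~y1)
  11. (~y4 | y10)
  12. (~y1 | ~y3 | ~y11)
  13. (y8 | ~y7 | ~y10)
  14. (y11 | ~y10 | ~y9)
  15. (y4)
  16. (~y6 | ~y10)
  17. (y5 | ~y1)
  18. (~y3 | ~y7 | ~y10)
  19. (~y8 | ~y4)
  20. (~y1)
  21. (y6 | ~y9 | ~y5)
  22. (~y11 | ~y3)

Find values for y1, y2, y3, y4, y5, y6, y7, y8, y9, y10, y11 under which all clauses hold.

y1=0, y2=0, y3=0, y4=1, y5=0, y6=0, y7=0, y8=0, y9=0, y10=1, y11=0

Unit propagation: (~y11) forces y11 = False.
Unit propagation: (~y3) forces y3 = False.
The clause (y4) is unit: y4 must be True.
(y10) is a unit clause, so y10 = True.
Unit propagation: (~y9) forces y9 = False.
(~y6) is a unit clause, so y6 = False.
(~y2) is a unit clause, so y2 = False.
(~y5) is a unit clause, so y5 = False.
The clause (~y1) is unit: y1 must be False.
The clause (~y8) is unit: y8 must be False.
The clause (~y7) is unit: y7 must be False.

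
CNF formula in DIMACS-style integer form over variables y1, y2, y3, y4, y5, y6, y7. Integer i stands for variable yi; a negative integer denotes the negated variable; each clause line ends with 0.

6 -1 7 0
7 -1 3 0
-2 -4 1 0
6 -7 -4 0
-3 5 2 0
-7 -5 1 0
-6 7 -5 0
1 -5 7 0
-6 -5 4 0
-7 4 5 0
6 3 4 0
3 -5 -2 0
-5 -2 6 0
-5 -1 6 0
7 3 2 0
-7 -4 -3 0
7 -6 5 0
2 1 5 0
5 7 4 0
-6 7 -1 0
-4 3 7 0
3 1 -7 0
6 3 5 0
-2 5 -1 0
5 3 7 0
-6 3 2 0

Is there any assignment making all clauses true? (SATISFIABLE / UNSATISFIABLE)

y5 = True:
  y7 = True:
    propagation gives y1=True, y6=True, y4=True, y3=False; an empty clause results — contradiction.
  y7 = False:
    propagation gives y6=False, y1=False; an empty clause results — contradiction.
y5 = False:
  y7 = True:
    propagation gives y4=True, y6=True, y3=False, y1=True; an empty clause results — contradiction.
  y7 = False:
    propagation gives y6=False, y1=False, y2=True, y4=False; an empty clause results — contradiction.
Every branch closes, so no satisfying assignment exists.

UNSATISFIABLE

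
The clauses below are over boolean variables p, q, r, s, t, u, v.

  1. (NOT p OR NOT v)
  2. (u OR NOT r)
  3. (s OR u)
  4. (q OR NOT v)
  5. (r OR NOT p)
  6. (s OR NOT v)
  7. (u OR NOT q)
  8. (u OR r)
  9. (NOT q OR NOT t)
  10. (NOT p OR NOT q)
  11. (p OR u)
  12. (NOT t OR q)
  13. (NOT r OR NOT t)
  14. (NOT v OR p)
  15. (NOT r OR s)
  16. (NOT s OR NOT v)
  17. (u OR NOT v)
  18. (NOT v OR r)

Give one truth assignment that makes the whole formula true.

p=False  q=False  r=True  s=True  t=False  u=True  v=False

Check each clause:
  1. (NOT v OR NOT p) — NOT v is true.
  2. (NOT r OR u) — u is true.
  3. (u OR s) — s is true.
  4. (NOT v OR q) — NOT v is true.
  5. (NOT p OR r) — r is true.
  6. (NOT v OR s) — NOT v is true.
  7. (u OR NOT q) — NOT q is true.
  8. (u OR r) — r is true.
  9. (NOT t OR NOT q) — NOT t is true.
  10. (NOT q OR NOT p) — NOT p is true.
  11. (u OR p) — u is true.
  12. (q OR NOT t) — NOT t is true.
  13. (NOT t OR NOT r) — NOT t is true.
  14. (p OR NOT v) — NOT v is true.
  15. (NOT r OR s) — s is true.
  16. (NOT s OR NOT v) — NOT v is true.
  17. (NOT v OR u) — NOT v is true.
  18. (r OR NOT v) — NOT v is true.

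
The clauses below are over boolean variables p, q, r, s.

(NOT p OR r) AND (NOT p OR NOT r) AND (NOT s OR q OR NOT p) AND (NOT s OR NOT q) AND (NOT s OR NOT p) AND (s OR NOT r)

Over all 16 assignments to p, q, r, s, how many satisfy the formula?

The models are:
  p=0 q=0 r=0 s=0
  p=0 q=0 r=0 s=1
  p=0 q=0 r=1 s=1
  p=0 q=1 r=0 s=0
That's 4 in total.

4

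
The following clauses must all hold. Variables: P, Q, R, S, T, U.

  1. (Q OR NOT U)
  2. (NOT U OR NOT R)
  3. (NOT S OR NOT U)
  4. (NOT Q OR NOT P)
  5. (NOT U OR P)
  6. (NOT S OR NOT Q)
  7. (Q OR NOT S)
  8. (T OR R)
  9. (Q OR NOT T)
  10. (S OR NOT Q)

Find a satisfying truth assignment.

P=True, Q=False, R=True, S=False, T=False, U=False

Pure literal: U appears only negated; assign U = False.
Set P = True and propagate.
  then Q is forced to False.
  then S is forced to False.
  then T is forced to False.
  then R is forced to True.
Every clause has at least one true literal under this assignment.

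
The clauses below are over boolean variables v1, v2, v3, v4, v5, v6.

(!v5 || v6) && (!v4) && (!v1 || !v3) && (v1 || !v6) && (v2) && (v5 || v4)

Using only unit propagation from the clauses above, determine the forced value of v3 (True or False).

False

Unit clause (!v4) sets v4 = False.
(v2) is a unit clause: v2 = True.
(v5 || v4): since v4 = False, the clause reduces to (v5). v5 = True.
In (!v5 || v6), !v5 is now false; v6 must hold, so v6 = True.
(v1 || !v6) with v6 = True leaves only v1, so v1 = True.
(!v3 || !v1) with v1 = True leaves only !v3, so v3 = False.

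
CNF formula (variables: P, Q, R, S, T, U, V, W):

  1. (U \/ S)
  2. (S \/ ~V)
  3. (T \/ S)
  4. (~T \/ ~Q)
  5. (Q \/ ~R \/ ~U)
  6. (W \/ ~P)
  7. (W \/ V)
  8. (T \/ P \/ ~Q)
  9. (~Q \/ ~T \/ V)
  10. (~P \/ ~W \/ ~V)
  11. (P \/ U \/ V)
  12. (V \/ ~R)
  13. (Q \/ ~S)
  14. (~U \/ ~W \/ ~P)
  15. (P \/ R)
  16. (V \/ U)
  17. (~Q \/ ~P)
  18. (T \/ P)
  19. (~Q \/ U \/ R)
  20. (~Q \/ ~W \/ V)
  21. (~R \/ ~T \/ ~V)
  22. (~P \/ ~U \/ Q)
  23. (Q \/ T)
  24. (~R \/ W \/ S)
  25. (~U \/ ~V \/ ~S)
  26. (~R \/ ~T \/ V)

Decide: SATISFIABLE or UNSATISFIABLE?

UNSATISFIABLE

V = True:
  propagation gives S=True, Q=True, T=False, P=True; an empty clause results — contradiction.
V = False:
  propagation gives W=True, R=False, P=True, U=False; an empty clause results — contradiction.
Every branch closes, so no satisfying assignment exists.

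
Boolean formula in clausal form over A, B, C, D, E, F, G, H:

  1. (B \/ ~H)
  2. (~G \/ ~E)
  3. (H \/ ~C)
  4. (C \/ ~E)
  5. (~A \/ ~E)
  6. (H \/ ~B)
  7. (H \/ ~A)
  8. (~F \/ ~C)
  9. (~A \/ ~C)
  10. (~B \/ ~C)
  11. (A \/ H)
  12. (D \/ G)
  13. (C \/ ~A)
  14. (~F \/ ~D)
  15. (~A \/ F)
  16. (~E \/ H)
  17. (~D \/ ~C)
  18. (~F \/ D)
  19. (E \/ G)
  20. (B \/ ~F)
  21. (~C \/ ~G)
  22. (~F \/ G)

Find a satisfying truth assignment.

Try A = False.
  then H is forced to True.
  then B is forced to True.
  then C is forced to False.
  then E is forced to False.
  then G is forced to True.
The remaining clauses are satisfied by D = True, F = False.

A=0, B=1, C=0, D=1, E=0, F=0, G=1, H=1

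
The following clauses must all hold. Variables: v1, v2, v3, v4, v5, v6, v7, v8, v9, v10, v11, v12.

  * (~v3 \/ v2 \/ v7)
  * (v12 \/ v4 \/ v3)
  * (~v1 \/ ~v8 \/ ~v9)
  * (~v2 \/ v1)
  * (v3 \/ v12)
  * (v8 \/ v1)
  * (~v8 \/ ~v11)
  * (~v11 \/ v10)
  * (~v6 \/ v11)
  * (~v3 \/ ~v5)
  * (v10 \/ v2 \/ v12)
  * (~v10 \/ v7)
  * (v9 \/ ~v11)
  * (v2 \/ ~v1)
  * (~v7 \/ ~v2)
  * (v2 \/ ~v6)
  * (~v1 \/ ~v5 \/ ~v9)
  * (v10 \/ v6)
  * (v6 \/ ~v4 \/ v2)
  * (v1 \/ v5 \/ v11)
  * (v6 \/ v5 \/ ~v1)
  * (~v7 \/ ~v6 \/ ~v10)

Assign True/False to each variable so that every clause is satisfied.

v1 = False, v2 = False, v3 = False, v4 = False, v5 = True, v6 = False, v7 = True, v8 = True, v9 = False, v10 = True, v11 = False, v12 = True

Check each clause:
  1. (v7 \/ ~v3 \/ v2) — ~v3 is true.
  2. (v12 \/ v3 \/ v4) — v12 is true.
  3. (~v9 \/ ~v1 \/ ~v8) — ~v1 is true.
  4. (v1 \/ ~v2) — ~v2 is true.
  5. (v12 \/ v3) — v12 is true.
  6. (v8 \/ v1) — v8 is true.
  7. (~v11 \/ ~v8) — ~v11 is true.
  8. (v10 \/ ~v11) — v10 is true.
  9. (v11 \/ ~v6) — ~v6 is true.
  10. (~v3 \/ ~v5) — ~v3 is true.
  11. (v12 \/ v2 \/ v10) — v10 is true.
  12. (v7 \/ ~v10) — v7 is true.
  13. (~v11 \/ v9) — ~v11 is true.
  14. (~v1 \/ v2) — ~v1 is true.
  15. (~v7 \/ ~v2) — ~v2 is true.
  16. (v2 \/ ~v6) — ~v6 is true.
  17. (~v5 \/ ~v9 \/ ~v1) — ~v1 is true.
  18. (v10 \/ v6) — v10 is true.
  19. (~v4 \/ v2 \/ v6) — ~v4 is true.
  20. (v11 \/ v1 \/ v5) — v5 is true.
  21. (~v1 \/ v6 \/ v5) — v5 is true.
  22. (~v6 \/ ~v10 \/ ~v7) — ~v6 is true.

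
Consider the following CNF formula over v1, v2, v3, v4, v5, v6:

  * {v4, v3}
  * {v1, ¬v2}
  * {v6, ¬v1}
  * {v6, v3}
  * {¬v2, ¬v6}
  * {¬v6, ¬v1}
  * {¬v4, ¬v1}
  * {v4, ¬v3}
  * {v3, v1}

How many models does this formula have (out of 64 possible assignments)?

The models are:
  v1=0 v2=0 v3=1 v4=1 v5=0 v6=0
  v1=0 v2=0 v3=1 v4=1 v5=0 v6=1
  v1=0 v2=0 v3=1 v4=1 v5=1 v6=0
  v1=0 v2=0 v3=1 v4=1 v5=1 v6=1
That's 4 in total.

4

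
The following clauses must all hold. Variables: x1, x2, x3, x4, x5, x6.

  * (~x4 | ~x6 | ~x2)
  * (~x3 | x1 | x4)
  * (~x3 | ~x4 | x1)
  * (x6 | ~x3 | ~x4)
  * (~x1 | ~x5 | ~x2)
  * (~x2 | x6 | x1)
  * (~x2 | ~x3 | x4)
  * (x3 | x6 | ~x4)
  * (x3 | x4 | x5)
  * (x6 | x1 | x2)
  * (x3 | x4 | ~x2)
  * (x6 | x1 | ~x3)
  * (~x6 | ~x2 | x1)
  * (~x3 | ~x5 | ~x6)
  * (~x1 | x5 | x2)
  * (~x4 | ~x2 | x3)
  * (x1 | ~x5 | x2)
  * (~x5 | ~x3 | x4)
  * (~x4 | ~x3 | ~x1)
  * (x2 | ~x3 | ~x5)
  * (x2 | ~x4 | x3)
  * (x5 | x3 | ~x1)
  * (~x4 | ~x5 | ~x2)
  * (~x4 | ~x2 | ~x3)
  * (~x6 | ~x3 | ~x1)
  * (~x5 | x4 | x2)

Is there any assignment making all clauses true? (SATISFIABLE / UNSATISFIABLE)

UNSATISFIABLE

x3 = True:
  x2 = True:
    propagation gives x4=True; an empty clause results — contradiction.
  x2 = False:
    propagation gives x5=False, x1=False, x4=True; an empty clause results — contradiction.
x3 = False:
  x2 = True:
    propagation gives x4=True; an empty clause results — contradiction.
  x2 = False:
    propagation gives x4=False, x5=True; an empty clause results — contradiction.
Every branch closes, so no satisfying assignment exists.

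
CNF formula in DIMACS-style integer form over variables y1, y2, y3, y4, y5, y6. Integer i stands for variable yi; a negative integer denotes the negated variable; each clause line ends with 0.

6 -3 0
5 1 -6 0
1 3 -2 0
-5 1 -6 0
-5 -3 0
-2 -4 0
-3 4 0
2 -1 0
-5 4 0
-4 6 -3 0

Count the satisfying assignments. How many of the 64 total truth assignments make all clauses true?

5

Satisfying assignments:
  y1=0 y2=0 y3=0 y4=0 y5=0 y6=0
  y1=0 y2=0 y3=0 y4=1 y5=0 y6=0
  y1=0 y2=0 y3=0 y4=1 y5=1 y6=0
  y1=1 y2=1 y3=0 y4=0 y5=0 y6=0
  y1=1 y2=1 y3=0 y4=0 y5=0 y6=1
Count: 5.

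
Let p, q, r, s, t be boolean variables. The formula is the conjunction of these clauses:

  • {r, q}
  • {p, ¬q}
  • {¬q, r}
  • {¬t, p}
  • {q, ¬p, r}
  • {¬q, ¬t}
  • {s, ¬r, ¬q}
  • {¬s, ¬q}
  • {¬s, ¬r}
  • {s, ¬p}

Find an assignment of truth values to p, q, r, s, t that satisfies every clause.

p = F, q = F, r = T, s = F, t = F

t occurs only negated in the remaining clauses — set t = False.
Branch on p: take p = False.
  then q is forced to False.
  then r is forced to True.
  then s is forced to False.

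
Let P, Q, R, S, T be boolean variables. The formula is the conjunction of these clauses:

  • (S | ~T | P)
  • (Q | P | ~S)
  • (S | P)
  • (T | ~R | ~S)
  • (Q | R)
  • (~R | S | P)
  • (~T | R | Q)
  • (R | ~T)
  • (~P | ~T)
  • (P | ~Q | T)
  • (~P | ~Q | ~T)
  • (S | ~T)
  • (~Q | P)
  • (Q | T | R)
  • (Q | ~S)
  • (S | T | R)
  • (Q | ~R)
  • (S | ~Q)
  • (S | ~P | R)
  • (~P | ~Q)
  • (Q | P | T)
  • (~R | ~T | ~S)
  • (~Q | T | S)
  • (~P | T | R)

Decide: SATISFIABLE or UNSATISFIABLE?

UNSATISFIABLE

T = True:
  propagation gives R=True, P=False, S=True; an empty clause results — contradiction.
T = False:
  Q = True:
    propagation gives P=True; an empty clause results — contradiction.
  Q = False:
    propagation gives R=True; an empty clause results — contradiction.
Every branch closes, so no satisfying assignment exists.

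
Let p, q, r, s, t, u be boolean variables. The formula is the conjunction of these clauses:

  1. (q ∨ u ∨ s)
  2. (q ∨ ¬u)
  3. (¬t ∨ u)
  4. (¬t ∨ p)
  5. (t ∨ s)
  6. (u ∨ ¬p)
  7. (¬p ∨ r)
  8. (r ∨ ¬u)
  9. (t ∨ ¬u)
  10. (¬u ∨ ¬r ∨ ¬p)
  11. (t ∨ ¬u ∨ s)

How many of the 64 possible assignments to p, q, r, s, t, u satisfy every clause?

4

The models are:
  p=F q=F r=F s=T t=F u=F
  p=F q=F r=T s=T t=F u=F
  p=F q=T r=F s=T t=F u=F
  p=F q=T r=T s=T t=F u=F
Count: 4.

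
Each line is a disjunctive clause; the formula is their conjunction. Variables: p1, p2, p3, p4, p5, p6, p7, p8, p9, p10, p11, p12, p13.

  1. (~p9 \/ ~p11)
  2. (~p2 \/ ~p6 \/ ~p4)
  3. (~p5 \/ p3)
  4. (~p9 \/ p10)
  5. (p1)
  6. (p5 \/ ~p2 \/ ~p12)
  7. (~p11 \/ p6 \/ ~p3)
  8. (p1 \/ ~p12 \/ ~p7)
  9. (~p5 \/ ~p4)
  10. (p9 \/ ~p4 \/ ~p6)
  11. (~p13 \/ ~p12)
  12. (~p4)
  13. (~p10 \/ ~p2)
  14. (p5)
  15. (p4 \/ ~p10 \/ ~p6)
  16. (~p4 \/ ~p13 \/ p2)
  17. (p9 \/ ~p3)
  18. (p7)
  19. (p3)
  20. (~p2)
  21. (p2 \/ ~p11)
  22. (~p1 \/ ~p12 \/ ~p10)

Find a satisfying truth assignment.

(p1) is a unit clause, so p1 = True.
Unit propagation: (~p4) forces p4 = False.
(p5) is a unit clause, so p5 = True.
Unit propagation: (p3) forces p3 = True.
The clause (p9) is unit: p9 must be True.
The clause (~p11) is unit: p11 must be False.
(p10) is a unit clause, so p10 = True.
The clause (~p2) is unit: p2 must be False.
(~p6) is a unit clause, so p6 = False.
(p7) is a unit clause, so p7 = True.
The clause (~p12) is unit: p12 must be False.
p8, p13 are now unconstrained; take p8 = False, p13 = False.

p1=T, p2=F, p3=T, p4=F, p5=T, p6=F, p7=T, p8=F, p9=T, p10=T, p11=F, p12=F, p13=F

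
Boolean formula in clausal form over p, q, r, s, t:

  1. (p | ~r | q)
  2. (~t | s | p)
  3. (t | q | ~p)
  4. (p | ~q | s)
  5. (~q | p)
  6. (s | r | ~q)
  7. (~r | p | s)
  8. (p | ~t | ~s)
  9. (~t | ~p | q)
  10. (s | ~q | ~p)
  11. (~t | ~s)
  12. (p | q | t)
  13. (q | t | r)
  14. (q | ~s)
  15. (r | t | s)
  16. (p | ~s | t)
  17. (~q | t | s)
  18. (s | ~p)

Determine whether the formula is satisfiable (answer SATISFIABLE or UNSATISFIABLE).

Set p = True and propagate.
  then s is forced to True.
  then t is forced to False.
  then q is forced to True.
r is now unconstrained; take r = True.
So p=T, q=T, r=T, s=T, t=F is a satisfying assignment.

SATISFIABLE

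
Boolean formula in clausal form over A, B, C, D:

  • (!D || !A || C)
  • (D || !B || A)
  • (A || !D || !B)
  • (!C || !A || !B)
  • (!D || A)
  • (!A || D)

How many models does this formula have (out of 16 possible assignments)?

Satisfying assignments:
  A=0 B=0 C=0 D=0
  A=0 B=0 C=1 D=0
  A=1 B=0 C=1 D=1
Count: 3.

3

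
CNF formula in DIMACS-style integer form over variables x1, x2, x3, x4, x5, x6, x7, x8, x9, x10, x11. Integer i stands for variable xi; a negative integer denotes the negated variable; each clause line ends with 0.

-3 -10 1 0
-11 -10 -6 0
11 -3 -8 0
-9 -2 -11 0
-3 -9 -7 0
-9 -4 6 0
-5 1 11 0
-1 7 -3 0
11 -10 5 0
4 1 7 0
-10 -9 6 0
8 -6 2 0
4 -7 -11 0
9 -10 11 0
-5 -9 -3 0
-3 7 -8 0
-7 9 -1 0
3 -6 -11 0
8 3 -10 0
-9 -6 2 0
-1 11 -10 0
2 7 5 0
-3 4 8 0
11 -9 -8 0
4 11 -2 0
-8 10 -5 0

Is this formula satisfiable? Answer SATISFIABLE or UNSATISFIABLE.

SATISFIABLE

Try x1 = False.
The remaining clauses are satisfied by x2 = False, x3 = False, x4 = True, x5 = True, x6 = False, x7 = True, x8 = False, x9 = False, x10 = False, x11 = True.
So x1 = F, x2 = F, x3 = F, x4 = T, x5 = T, x6 = F, x7 = T, x8 = F, x9 = F, x10 = F, x11 = T is a satisfying assignment.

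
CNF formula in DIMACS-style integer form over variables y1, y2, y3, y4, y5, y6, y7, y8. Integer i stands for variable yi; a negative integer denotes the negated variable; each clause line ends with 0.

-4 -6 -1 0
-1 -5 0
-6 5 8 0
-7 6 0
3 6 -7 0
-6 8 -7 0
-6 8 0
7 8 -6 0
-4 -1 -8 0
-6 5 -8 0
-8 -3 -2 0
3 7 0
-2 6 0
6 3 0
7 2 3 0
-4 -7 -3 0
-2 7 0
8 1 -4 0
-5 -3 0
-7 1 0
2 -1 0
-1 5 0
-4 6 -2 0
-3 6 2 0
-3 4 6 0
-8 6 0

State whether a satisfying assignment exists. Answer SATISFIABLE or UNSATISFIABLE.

UNSATISFIABLE

y6 = True:
  propagation gives y8=True, y5=True, y1=False, y3=False; an empty clause results — contradiction.
y6 = False:
  propagation gives y7=False, y3=True, y2=False; an empty clause results — contradiction.
Every branch closes, so no satisfying assignment exists.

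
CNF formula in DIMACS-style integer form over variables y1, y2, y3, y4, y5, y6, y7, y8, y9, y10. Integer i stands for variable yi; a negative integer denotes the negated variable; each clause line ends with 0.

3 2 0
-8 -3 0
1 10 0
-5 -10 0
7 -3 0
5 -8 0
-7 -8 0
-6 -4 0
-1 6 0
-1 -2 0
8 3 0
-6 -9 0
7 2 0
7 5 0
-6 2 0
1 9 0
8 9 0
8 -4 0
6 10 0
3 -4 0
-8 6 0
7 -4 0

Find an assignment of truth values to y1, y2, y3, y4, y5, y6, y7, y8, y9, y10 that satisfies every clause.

y1=F, y2=F, y3=T, y4=F, y5=F, y6=F, y7=T, y8=F, y9=T, y10=T

y4 occurs only negated in the remaining clauses — set y4 = False.
Set y1 = False and propagate.
  then y10 is forced to True.
  then y5 is forced to False.
  then y8 is forced to False.
  then y3 is forced to True.
  then y7 is forced to True.
  then y9 is forced to True.
  then y6 is forced to False.
y2 is now unconstrained; take y2 = False.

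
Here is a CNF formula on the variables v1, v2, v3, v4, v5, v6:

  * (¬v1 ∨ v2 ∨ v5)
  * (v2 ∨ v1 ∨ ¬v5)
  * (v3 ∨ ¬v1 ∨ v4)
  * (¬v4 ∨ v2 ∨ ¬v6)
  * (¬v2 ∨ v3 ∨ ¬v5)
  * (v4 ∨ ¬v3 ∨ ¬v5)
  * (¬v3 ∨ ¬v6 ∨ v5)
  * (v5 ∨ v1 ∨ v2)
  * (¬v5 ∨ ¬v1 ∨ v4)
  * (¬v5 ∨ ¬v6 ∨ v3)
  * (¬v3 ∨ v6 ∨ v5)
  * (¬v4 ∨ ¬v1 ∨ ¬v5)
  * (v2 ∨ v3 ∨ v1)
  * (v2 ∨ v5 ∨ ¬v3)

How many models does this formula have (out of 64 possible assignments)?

The models are:
  v1=F v2=T v3=F v4=F v5=F v6=F
  v1=F v2=T v3=F v4=F v5=F v6=T
  v1=F v2=T v3=F v4=T v5=F v6=F
  v1=F v2=T v3=F v4=T v5=F v6=T
  v1=F v2=T v3=T v4=T v5=T v6=F
  v1=F v2=T v3=T v4=T v5=T v6=T
  v1=T v2=T v3=F v4=T v5=F v6=F
  v1=T v2=T v3=F v4=T v5=F v6=T
Count: 8.

8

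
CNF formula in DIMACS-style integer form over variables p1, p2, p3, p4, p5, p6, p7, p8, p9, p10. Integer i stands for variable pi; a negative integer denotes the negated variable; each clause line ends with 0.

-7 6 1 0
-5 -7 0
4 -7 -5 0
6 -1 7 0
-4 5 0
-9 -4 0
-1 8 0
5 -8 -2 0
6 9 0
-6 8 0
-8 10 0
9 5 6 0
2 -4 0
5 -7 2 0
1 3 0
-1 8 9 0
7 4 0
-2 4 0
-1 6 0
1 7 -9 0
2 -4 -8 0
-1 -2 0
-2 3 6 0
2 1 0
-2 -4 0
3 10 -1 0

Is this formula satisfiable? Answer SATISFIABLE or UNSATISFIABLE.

UNSATISFIABLE

p1 = True:
  propagation gives p8=True, p10=True, p6=True, p2=False; an empty clause results — contradiction.
p1 = False:
  propagation gives p3=True, p2=True, p4=True; an empty clause results — contradiction.
Every branch closes, so no satisfying assignment exists.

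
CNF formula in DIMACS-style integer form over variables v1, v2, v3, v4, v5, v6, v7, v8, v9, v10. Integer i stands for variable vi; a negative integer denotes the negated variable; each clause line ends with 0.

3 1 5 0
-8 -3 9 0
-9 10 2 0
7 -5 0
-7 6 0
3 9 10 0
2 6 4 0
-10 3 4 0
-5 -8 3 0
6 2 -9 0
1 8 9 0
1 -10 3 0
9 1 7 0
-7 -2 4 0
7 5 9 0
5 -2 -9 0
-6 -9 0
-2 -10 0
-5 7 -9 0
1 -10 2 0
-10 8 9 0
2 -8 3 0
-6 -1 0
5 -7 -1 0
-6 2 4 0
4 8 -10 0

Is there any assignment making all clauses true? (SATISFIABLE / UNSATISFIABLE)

v9 = True:
  propagation gives v6=False, v7=False, v5=False, v2=True; an empty clause results — contradiction.
v9 = False:
  v1 = True:
    propagation gives v6=False, v7=False, v5=False; an empty clause results — contradiction.
  v1 = False:
    propagation gives v8=True, v3=False, v5=True; an empty clause results — contradiction.
Every branch closes, so no satisfying assignment exists.

UNSATISFIABLE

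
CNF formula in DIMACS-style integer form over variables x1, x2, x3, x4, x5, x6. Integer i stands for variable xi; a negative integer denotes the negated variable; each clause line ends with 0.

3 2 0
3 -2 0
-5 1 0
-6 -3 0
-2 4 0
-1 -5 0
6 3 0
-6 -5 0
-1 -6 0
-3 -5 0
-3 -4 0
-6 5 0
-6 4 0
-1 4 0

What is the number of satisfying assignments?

The models are:
  x1=0 x2=0 x3=1 x4=0 x5=0 x6=0
That's 1 in total.

1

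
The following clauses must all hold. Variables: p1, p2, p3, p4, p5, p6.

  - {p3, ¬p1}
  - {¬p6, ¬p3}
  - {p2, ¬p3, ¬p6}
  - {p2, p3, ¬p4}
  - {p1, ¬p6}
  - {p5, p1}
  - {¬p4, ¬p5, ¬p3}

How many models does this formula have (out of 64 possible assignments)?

11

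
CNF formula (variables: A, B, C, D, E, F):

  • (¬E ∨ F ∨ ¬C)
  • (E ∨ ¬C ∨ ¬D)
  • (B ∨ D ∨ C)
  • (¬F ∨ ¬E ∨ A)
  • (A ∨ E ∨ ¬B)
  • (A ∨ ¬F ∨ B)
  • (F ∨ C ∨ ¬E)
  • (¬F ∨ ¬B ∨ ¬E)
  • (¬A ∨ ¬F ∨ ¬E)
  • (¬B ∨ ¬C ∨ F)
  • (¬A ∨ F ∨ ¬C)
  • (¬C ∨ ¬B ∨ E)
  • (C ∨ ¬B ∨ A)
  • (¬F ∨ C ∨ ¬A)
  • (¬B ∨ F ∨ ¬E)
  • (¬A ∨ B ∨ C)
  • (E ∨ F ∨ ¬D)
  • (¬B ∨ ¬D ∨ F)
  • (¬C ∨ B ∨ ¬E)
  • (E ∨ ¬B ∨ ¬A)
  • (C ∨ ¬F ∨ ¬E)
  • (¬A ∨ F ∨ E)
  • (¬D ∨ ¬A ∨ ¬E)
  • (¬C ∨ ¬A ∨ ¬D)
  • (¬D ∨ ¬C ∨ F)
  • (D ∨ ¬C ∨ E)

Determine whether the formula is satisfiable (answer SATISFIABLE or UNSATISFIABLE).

UNSATISFIABLE

E = True:
  F = True:
    propagation gives A=True; an empty clause results — contradiction.
  F = False:
    propagation gives C=False; an empty clause results — contradiction.
E = False:
  C = True:
    propagation gives D=False; an empty clause results — contradiction.
  C = False:
    A = True:
      propagation gives F=False; contradiction.
    A = False:
      propagation gives B=False, D=True, F=False; contradiction.
Every branch closes, so no satisfying assignment exists.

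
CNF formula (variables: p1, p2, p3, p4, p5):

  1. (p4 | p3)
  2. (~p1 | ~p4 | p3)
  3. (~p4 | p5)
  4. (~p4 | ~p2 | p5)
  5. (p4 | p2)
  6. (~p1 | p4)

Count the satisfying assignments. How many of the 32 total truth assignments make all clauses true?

Split on p4, then p1.
  p4=T, p1=T: remaining (p2,p3,p5) ∈ {(F,T,T); (T,T,T)} — 2.
  p4=T, p1=F: remaining (p2,p3,p5) ∈ {(F,F,T); (F,T,T); (T,F,T); (T,T,T)} — 4.
  p4=F, p1=T: a clause becomes empty — 0.
  p4=F, p1=F: remaining (p2,p3,p5) ∈ {(T,T,F); (T,T,T)} — 2.
Total: 2 + 4 + 0 + 2 = 8.

8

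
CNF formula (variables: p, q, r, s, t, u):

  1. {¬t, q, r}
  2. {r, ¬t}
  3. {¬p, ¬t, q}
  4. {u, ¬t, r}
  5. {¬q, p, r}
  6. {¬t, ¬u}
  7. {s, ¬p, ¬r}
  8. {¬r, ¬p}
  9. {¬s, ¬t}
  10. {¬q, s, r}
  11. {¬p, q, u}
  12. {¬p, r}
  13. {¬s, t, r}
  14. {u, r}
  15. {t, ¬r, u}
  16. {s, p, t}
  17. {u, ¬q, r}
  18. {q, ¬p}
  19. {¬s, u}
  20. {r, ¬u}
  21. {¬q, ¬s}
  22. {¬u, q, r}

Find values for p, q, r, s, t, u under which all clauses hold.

p=F, q=F, r=T, s=T, t=F, u=T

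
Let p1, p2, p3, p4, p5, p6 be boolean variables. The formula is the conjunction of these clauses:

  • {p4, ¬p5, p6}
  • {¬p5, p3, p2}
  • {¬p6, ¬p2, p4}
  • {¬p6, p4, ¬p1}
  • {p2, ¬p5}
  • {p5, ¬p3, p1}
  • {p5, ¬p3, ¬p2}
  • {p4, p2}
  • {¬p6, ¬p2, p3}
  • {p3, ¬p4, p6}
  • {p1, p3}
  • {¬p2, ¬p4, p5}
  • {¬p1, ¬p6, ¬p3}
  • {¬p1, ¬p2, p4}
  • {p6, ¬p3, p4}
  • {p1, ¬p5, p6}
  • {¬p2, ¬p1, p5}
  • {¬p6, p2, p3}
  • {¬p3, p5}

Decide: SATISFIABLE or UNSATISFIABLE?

Set p1 = True and propagate.
Branch on p2: take p2 = True.
  then p4 is forced to True.
  then p5 is forced to True.
Set p3 = True and propagate.
  then p6 is forced to False.
Every clause has at least one true literal under this assignment.
So p1=T, p2=T, p3=T, p4=T, p5=T, p6=F is a satisfying assignment.

SATISFIABLE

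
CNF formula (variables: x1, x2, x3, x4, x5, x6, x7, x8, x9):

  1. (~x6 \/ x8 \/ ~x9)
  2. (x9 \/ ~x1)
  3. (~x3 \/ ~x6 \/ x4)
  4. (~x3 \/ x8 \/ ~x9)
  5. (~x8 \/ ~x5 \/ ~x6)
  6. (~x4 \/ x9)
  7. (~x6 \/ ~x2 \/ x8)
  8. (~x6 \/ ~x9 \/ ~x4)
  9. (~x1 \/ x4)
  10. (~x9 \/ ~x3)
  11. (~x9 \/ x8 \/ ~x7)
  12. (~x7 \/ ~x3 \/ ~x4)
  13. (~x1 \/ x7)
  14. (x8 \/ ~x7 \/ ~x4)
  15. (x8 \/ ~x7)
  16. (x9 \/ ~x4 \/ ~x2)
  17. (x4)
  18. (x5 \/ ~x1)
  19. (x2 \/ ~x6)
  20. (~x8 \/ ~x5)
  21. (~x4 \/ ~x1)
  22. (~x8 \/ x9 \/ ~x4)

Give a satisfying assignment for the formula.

(x4) is a unit clause, so x4 = True.
(x9) is a unit clause, so x9 = True.
(~x6) is a unit clause, so x6 = False.
(~x3) is a unit clause, so x3 = False.
Unit propagation: (~x1) forces x1 = False.
x5 occurs only negated in the remaining clauses — set x5 = False.
Set x7 = True and propagate.
  then x8 is forced to True.
x2 is now unconstrained; take x2 = True.
Every clause has at least one true literal under this assignment.
Check each clause:
  1. (~x6 \/ ~x9 \/ x8) — x8 is true.
  2. (~x1 \/ x9) — x9 is true.
  3. (~x6 \/ x4 \/ ~x3) — ~x6 is true.
  4. (~x3 \/ ~x9 \/ x8) — x8 is true.
  5. (~x8 \/ ~x5 \/ ~x6) — ~x6 is true.
  6. (~x4 \/ x9) — x9 is true.
  7. (~x6 \/ ~x2 \/ x8) — x8 is true.
  8. (~x6 \/ ~x9 \/ ~x4) — ~x6 is true.
  9. (x4 \/ ~x1) — x4 is true.
  10. (~x9 \/ ~x3) — ~x3 is true.
  11. (~x7 \/ ~x9 \/ x8) — x8 is true.
  12. (~x3 \/ ~x4 \/ ~x7) — ~x3 is true.
  13. (x7 \/ ~x1) — ~x1 is true.
  14. (~x7 \/ x8 \/ ~x4) — x8 is true.
  15. (~x7 \/ x8) — x8 is true.
  16. (~x2 \/ ~x4 \/ x9) — x9 is true.
  17. (x4) — x4 is true.
  18. (~x1 \/ x5) — ~x1 is true.
  19. (x2 \/ ~x6) — x2 is true.
  20. (~x5 \/ ~x8) — ~x5 is true.
  21. (~x4 \/ ~x1) — ~x1 is true.
  22. (x9 \/ ~x4 \/ ~x8) — x9 is true.

x1 = False  x2 = True  x3 = False  x4 = True  x5 = False  x6 = False  x7 = True  x8 = True  x9 = True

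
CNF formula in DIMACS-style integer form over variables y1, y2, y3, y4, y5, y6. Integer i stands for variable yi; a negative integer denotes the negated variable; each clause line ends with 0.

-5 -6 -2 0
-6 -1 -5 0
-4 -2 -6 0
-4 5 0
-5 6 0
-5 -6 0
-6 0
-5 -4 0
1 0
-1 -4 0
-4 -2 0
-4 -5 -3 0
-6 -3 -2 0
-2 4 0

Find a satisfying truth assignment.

y1 = T, y2 = F, y3 = T, y4 = F, y5 = F, y6 = F

The clause (!y6) is unit: y6 must be False.
The clause (!y5) is unit: y5 must be False.
(!y4) is a unit clause, so y4 = False.
Unit propagation: (y1) forces y1 = True.
The clause (!y2) is unit: y2 must be False.
y3 is now unconstrained; take y3 = True.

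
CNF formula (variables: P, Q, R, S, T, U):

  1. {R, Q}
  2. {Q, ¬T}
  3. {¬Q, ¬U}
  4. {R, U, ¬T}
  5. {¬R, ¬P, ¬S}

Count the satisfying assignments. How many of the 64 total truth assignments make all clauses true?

Split on Q, then R.
  Q=T, R=T: T free; 3 ways for (P,S,U) × 2^1 = 6.
  Q=T, R=F: remaining (P,S,T,U) ∈ {(F,F,F,F); (F,T,F,F); (T,F,F,F); (T,T,F,F)} — 4.
  Q=F, R=T: U free; 3 ways for (P,S,T) × 2^1 = 6.
  Q=F, R=F: a clause becomes empty — 0.
Total: 6 + 4 + 6 + 0 = 16.

16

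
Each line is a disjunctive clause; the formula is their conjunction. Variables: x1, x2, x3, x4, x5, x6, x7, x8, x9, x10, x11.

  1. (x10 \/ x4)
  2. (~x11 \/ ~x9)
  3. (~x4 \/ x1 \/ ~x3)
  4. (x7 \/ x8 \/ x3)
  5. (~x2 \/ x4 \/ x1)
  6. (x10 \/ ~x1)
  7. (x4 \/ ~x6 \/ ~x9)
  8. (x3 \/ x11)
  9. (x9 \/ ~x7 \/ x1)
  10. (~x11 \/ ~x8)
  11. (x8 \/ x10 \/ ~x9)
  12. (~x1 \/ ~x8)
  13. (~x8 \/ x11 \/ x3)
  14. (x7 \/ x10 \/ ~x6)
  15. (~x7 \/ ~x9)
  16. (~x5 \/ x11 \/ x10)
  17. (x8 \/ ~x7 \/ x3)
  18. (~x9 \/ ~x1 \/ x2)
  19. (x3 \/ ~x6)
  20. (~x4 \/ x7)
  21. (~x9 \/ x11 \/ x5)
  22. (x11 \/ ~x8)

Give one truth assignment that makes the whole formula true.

x1 = True, x2 = True, x3 = True, x4 = True, x5 = True, x6 = False, x7 = True, x8 = False, x9 = False, x10 = True, x11 = False

Check each clause:
  1. (x10 \/ x4) — x10 is true.
  2. (~x11 \/ ~x9) — ~x11 is true.
  3. (~x3 \/ ~x4 \/ x1) — x1 is true.
  4. (x7 \/ x8 \/ x3) — x3 is true.
  5. (~x2 \/ x1 \/ x4) — x1 is true.
  6. (~x1 \/ x10) — x10 is true.
  7. (x4 \/ ~x9 \/ ~x6) — ~x6 is true.
  8. (x11 \/ x3) — x3 is true.
  9. (x9 \/ x1 \/ ~x7) — x1 is true.
  10. (~x11 \/ ~x8) — ~x8 is true.
  11. (~x9 \/ x8 \/ x10) — x10 is true.
  12. (~x8 \/ ~x1) — ~x8 is true.
  13. (~x8 \/ x3 \/ x11) — ~x8 is true.
  14. (x10 \/ ~x6 \/ x7) — ~x6 is true.
  15. (~x9 \/ ~x7) — ~x9 is true.
  16. (~x5 \/ x11 \/ x10) — x10 is true.
  17. (x8 \/ x3 \/ ~x7) — x3 is true.
  18. (~x1 \/ ~x9 \/ x2) — x2 is true.
  19. (x3 \/ ~x6) — ~x6 is true.
  20. (x7 \/ ~x4) — x7 is true.
  21. (x5 \/ x11 \/ ~x9) — x5 is true.
  22. (~x8 \/ x11) — ~x8 is true.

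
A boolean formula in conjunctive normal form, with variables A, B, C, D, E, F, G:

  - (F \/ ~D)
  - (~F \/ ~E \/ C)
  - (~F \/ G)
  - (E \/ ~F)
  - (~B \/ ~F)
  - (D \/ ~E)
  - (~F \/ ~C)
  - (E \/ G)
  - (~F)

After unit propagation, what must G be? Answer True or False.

(~F) stands alone — F = False.
In (F \/ ~D), F is now false; ~D must hold, so D = False.
(~E \/ D) with D = False leaves only ~E, so E = False.
In (E \/ G), E is now false; G must hold, so G = True.

True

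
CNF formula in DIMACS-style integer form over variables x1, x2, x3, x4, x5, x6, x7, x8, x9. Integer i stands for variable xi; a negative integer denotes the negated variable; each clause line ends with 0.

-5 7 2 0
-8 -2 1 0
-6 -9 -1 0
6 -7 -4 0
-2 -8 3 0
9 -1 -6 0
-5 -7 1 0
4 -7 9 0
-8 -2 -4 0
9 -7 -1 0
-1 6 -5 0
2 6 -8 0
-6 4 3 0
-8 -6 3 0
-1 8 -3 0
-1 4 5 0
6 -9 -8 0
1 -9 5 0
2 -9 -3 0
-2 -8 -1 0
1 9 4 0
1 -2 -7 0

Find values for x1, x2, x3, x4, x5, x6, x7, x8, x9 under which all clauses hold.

Branch on x1: take x1 = False.
The remaining clauses are satisfied by x2 = True, x3 = True, x4 = True, x5 = True, x6 = False, x7 = False, x8 = False, x9 = False.
Every clause has at least one true literal under this assignment.

x1=False  x2=True  x3=True  x4=True  x5=True  x6=False  x7=False  x8=False  x9=False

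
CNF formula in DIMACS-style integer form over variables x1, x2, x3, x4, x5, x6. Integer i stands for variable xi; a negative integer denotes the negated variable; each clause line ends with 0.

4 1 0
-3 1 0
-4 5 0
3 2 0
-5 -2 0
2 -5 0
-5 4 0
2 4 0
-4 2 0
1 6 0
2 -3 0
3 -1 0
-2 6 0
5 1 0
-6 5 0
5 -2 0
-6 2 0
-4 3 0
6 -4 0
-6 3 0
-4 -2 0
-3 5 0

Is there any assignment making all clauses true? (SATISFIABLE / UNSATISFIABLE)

x2 = True:
  propagation gives x5=False; an empty clause results — contradiction.
x2 = False:
  propagation gives x3=True; an empty clause results — contradiction.
Every branch closes, so no satisfying assignment exists.

UNSATISFIABLE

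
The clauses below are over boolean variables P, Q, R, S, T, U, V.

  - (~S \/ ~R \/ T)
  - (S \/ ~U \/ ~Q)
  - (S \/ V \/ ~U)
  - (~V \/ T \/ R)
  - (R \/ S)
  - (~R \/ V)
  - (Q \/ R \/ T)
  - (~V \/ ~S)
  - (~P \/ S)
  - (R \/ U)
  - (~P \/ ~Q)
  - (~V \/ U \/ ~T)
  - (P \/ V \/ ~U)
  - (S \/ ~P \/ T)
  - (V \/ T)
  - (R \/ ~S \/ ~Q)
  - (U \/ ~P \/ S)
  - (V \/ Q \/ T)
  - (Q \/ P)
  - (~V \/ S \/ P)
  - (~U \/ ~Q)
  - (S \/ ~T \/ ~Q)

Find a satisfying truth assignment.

P=1, Q=0, R=0, S=1, T=1, U=1, V=0

Check each clause:
  1. (~R \/ T \/ ~S) — ~R is true.
  2. (~U \/ ~Q \/ S) — S is true.
  3. (S \/ V \/ ~U) — S is true.
  4. (~V \/ T \/ R) — ~V is true.
  5. (S \/ R) — S is true.
  6. (V \/ ~R) — ~R is true.
  7. (R \/ T \/ Q) — T is true.
  8. (~S \/ ~V) — ~V is true.
  9. (~P \/ S) — S is true.
  10. (R \/ U) — U is true.
  11. (~Q \/ ~P) — ~Q is true.
  12. (U \/ ~V \/ ~T) — ~V is true.
  13. (P \/ V \/ ~U) — P is true.
  14. (~P \/ S \/ T) — S is true.
  15. (V \/ T) — T is true.
  16. (R \/ ~S \/ ~Q) — ~Q is true.
  17. (U \/ S \/ ~P) — S is true.
  18. (Q \/ T \/ V) — T is true.
  19. (P \/ Q) — P is true.
  20. (S \/ ~V \/ P) — ~V is true.
  21. (~Q \/ ~U) — ~Q is true.
  22. (S \/ ~T \/ ~Q) — S is true.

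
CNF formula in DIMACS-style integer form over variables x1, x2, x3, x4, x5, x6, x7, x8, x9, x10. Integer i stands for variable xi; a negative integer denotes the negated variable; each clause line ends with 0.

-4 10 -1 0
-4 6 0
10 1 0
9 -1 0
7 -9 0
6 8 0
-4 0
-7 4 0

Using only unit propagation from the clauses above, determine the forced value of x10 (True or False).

True

(¬x4) stands alone — x4 = False.
(x4 ∨ ¬x7) with x4 = False leaves only ¬x7, so x7 = False.
(x7 ∨ ¬x9) with x7 = False leaves only ¬x9, so x9 = False.
In (¬x1 ∨ x9), x9 is now false; ¬x1 must hold, so x1 = False.
From (x1 ∨ x10) and x1 = False: x10 = True.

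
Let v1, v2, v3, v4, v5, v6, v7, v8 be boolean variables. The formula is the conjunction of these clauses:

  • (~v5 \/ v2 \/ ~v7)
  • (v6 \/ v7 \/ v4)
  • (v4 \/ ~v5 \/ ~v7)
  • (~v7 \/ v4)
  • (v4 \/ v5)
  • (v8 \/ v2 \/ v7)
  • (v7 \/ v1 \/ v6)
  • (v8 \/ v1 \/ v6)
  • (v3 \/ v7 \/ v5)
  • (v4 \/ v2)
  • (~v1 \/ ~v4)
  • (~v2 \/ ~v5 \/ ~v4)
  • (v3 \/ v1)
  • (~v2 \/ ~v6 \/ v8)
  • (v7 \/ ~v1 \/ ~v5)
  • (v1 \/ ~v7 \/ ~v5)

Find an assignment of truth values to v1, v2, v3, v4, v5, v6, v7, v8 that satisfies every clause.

v1 = False  v2 = False  v3 = True  v4 = True  v5 = False  v6 = True  v7 = True  v8 = False

Pure literal: v3 appears only positively; assign v3 = True.
Set v1 = False and propagate.
Branch on v2: take v2 = False.
  then v4 is forced to True.
Branch on v5: take v5 = False.
For the remaining variables, v6 = True, v7 = True, v8 = False works.
Every clause has at least one true literal under this assignment.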